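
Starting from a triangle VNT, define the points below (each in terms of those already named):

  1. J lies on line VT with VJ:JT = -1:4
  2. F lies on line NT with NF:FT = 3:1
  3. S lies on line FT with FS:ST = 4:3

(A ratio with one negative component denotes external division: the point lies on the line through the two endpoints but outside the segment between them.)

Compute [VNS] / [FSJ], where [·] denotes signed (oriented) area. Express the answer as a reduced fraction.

[VNS]:[FSJ] = 75/16

Work in coordinates with V = (0, 0), N = (1, 0), T = (0, 1).
1. J lies on line VT with VJ:JT = -1:4 ⇒ J = (0, -1/3)
2. F lies on line NT with NF:FT = 3:1 ⇒ F = (1/4, 3/4)
3. S lies on line FT with FS:ST = 4:3 ⇒ S = (3/28, 25/28)
2·[VNS] = 25/28, 2·[FSJ] = 4/21
[VNS]:[FSJ] = 25/28:4/21 = 75/16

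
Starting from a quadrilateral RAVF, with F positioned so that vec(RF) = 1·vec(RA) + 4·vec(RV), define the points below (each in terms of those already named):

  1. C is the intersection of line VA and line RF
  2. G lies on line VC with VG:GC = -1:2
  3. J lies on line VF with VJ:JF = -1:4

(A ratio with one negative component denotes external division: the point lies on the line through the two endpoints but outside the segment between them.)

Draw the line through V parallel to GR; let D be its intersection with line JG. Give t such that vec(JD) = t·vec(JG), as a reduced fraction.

Work in coordinates with R = (0, 0), A = (1, 0), V = (0, 1), F = (1, 4).
1. C is the intersection of line VA and line RF ⇒ C = (1/5, 4/5)
2. G lies on line VC with VG:GC = -1:2 ⇒ G = (-1/5, 6/5)
3. J lies on line VF with VJ:JF = -1:4 ⇒ J = (-1/3, 0)
through V parallel to GR: direction (1/5, -6/5); meets JG at D = (-2/15, 9/5)
D = J + t·(G−J) with t = 3/2

t = 3/2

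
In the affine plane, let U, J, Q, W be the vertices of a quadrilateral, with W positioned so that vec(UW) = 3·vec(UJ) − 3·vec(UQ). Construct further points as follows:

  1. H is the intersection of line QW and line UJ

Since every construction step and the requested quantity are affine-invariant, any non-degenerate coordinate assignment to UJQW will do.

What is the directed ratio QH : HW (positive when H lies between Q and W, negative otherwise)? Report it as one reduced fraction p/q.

QH:HW = 1/3

Set U = (0, 0), J = (1, 0), Q = (0, 1), W = (3, -3); any affine frame gives the same invariant.
1. H is the intersection of line QW and line UJ ⇒ H = (3/4, 0)
H = Q + t·(W−Q) with t = 1/4, so QH:HW = t:(1−t) = 1/4:3/4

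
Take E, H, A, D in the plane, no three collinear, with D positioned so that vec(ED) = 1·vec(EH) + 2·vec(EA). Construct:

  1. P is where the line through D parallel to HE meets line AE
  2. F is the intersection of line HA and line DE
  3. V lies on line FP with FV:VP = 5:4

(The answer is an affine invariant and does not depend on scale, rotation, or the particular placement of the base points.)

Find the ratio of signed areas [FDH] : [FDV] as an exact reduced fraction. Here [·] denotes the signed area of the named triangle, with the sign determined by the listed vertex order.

Set E = (0, 0), H = (1, 0), A = (0, 1), D = (1, 2); any affine frame gives the same invariant.
1. P is where the line through D parallel to HE meets line AE ⇒ P = (0, 2)
2. F is the intersection of line HA and line DE ⇒ F = (1/3, 2/3)
3. V lies on line FP with FV:VP = 5:4 ⇒ V = (4/27, 38/27)
2·[FDH] = -4/3, 2·[FDV] = 20/27
[FDH]:[FDV] = -4/3:20/27 = -9/5

[FDH]:[FDV] = -9/5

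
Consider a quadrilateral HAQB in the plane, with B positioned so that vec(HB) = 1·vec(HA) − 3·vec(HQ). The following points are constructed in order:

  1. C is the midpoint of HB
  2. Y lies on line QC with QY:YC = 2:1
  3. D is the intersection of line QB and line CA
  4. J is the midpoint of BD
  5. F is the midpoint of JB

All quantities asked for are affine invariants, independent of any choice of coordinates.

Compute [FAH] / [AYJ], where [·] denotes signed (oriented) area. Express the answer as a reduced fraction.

[FAH]:[AYJ] = 2

Assign H = (0, 0), A = (1, 0), Q = (0, 1), B = (1, -3) — the answer is frame-independent, so this choice is without loss of generality.
1. C is the midpoint of HB ⇒ C = (1/2, -3/2)
2. Y lies on line QC with QY:YC = 2:1 ⇒ Y = (1/3, -2/3)
3. D is the intersection of line QB and line CA ⇒ D = (4/7, -9/7)
4. J is the midpoint of BD ⇒ J = (11/14, -15/7)
5. F is the midpoint of JB ⇒ F = (25/28, -18/7)
2·[FAH] = 18/7, 2·[AYJ] = 9/7
[FAH]:[AYJ] = 18/7:9/7 = 2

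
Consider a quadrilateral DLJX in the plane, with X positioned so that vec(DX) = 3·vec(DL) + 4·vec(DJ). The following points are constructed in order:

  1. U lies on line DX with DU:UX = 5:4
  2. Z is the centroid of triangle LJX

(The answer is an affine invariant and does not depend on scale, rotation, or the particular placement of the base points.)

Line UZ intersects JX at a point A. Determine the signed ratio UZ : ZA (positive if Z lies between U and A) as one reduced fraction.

UZ:ZA = -1/3

Assign D = (0, 0), L = (1, 0), J = (0, 1), X = (3, 4) — the answer is frame-independent, so this choice is without loss of generality.
1. U lies on line DX with DU:UX = 5:4 ⇒ U = (5/3, 20/9)
2. Z is the centroid of triangle LJX ⇒ Z = (4/3, 5/3)
line UZ meets JX at A = (7/3, 10/3)
Z = U + t·(A−U) with t = -1/2, so UZ:ZA = -1/2:3/2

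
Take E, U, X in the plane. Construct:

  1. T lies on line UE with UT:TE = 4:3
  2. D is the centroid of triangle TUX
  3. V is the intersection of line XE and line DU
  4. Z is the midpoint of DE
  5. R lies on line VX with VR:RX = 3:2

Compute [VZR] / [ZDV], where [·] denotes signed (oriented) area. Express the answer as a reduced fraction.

[VZR]:[ZDV] = 12/35

Choose coordinates E = (0, 0), U = (1, 0), X = (0, 1).
1. T lies on line UE with UT:TE = 4:3 ⇒ T = (3/7, 0)
2. D is the centroid of triangle TUX ⇒ D = (10/21, 1/3)
3. V is the intersection of line XE and line DU ⇒ V = (0, 7/11)
4. Z is the midpoint of DE ⇒ Z = (5/21, 1/6)
5. R lies on line VX with VR:RX = 3:2 ⇒ R = (0, 47/55)
2·[VZR] = 4/77, 2·[ZDV] = 5/33
[VZR]:[ZDV] = 4/77:5/33 = 12/35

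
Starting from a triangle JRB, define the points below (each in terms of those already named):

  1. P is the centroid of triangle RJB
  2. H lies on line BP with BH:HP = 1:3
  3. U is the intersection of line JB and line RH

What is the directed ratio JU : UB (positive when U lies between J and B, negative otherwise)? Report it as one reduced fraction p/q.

JU:UB = 10

Choose coordinates J = (0, 0), R = (1, 0), B = (0, 1).
1. P is the centroid of triangle RJB ⇒ P = (1/3, 1/3)
2. H lies on line BP with BH:HP = 1:3 ⇒ H = (1/12, 5/6)
3. U is the intersection of line JB and line RH ⇒ U = (0, 10/11)
U = J + t·(B−J) with t = 10/11, so JU:UB = t:(1−t) = 10/11:1/11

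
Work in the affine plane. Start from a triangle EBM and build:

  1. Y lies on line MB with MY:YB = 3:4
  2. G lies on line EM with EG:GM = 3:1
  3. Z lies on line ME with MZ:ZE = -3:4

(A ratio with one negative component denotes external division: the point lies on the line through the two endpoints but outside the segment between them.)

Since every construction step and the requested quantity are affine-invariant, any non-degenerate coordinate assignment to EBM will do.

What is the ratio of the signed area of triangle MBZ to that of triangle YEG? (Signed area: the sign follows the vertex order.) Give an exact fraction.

Choose coordinates E = (0, 0), B = (1, 0), M = (0, 1).
1. Y lies on line MB with MY:YB = 3:4 ⇒ Y = (3/7, 4/7)
2. G lies on line EM with EG:GM = 3:1 ⇒ G = (0, 3/4)
3. Z lies on line ME with MZ:ZE = -3:4 ⇒ Z = (0, 4)
2·[MBZ] = 3, 2·[YEG] = -9/28
[MBZ]:[YEG] = 3:-9/28 = -28/3

[MBZ]:[YEG] = -28/3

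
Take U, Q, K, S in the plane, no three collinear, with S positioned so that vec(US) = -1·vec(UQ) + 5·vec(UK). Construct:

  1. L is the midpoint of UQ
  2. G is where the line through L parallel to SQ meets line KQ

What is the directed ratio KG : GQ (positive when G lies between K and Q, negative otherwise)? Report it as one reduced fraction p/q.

Choose coordinates U = (0, 0), Q = (1, 0), K = (0, 1), S = (-1, 5).
1. L is the midpoint of UQ ⇒ L = (1/2, 0)
2. G is where the line through L parallel to SQ meets line KQ ⇒ G = (1/6, 5/6)
G = K + t·(Q−K) with t = 1/6, so KG:GQ = t:(1−t) = 1/6:5/6

KG:GQ = 1/5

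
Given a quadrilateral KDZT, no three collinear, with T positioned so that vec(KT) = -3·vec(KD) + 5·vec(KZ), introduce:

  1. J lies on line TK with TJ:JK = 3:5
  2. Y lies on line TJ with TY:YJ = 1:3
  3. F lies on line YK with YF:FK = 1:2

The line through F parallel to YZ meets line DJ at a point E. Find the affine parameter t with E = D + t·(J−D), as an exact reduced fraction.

Set K = (0, 0), D = (1, 0), Z = (0, 1), T = (-3, 5); any affine frame gives the same invariant.
1. J lies on line TK with TJ:JK = 3:5 ⇒ J = (-15/8, 25/8)
2. Y lies on line TJ with TY:YJ = 1:3 ⇒ Y = (-87/32, 145/32)
3. F lies on line YK with YF:FK = 1:2 ⇒ F = (-29/16, 145/48)
through F parallel to YZ: direction (87/32, -113/32); meets DJ at E = (-841/424, 1375/424)
E = D + t·(J−D) with t = 55/53

t = 55/53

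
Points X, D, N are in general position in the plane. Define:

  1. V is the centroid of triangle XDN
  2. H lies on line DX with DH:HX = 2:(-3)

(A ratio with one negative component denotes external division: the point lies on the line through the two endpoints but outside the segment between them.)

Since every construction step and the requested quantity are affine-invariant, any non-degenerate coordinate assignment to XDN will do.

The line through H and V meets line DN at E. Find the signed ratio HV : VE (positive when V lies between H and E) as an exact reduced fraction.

Set X = (0, 0), D = (1, 0), N = (0, 1); any affine frame gives the same invariant.
1. V is the centroid of triangle XDN ⇒ V = (1/3, 1/3)
2. H lies on line DX with DH:HX = 2:(-3) ⇒ H = (3, 0)
line HV meets DN at E = (5/7, 2/7)
V = H + t·(E−H) with t = 7/6, so HV:VE = 7/6:-1/6

HV:VE = -7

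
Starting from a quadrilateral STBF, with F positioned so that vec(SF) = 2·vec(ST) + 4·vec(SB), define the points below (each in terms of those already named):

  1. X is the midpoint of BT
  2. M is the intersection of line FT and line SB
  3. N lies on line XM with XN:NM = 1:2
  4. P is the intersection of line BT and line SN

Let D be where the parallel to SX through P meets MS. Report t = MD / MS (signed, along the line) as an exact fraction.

Assign S = (0, 0), T = (1, 0), B = (0, 1), F = (2, 4) — the answer is frame-independent, so this choice is without loss of generality.
1. X is the midpoint of BT ⇒ X = (1/2, 1/2)
2. M is the intersection of line FT and line SB ⇒ M = (0, -4)
3. N lies on line XM with XN:NM = 1:2 ⇒ N = (1/3, -1)
4. P is the intersection of line BT and line SN ⇒ P = (-1/2, 3/2)
through P parallel to SX: direction (1/2, 1/2); meets MS at D = (0, 2)
D = M + t·(S−M) with t = 3/2

t = 3/2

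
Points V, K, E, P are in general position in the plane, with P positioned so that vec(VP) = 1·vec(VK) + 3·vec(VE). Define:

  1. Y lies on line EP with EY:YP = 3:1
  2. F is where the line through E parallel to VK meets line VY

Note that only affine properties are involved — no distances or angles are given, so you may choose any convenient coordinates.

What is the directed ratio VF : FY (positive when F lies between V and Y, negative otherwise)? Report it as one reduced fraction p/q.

Work in coordinates with V = (0, 0), K = (1, 0), E = (0, 1), P = (1, 3).
1. Y lies on line EP with EY:YP = 3:1 ⇒ Y = (3/4, 5/2)
2. F is where the line through E parallel to VK meets line VY ⇒ F = (3/10, 1)
F = V + t·(Y−V) with t = 2/5, so VF:FY = t:(1−t) = 2/5:3/5

VF:FY = 2/3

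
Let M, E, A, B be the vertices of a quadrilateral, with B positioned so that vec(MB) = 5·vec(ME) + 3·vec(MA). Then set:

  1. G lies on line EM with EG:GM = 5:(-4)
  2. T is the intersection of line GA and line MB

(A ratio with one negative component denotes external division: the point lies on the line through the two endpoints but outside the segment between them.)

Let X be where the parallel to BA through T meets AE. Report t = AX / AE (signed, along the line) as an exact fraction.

Choose coordinates M = (0, 0), E = (1, 0), A = (0, 1), B = (5, 3).
1. G lies on line EM with EG:GM = 5:(-4) ⇒ G = (-4, 0)
2. T is the intersection of line GA and line MB ⇒ T = (20/7, 12/7)
through T parallel to BA: direction (-5, -2); meets AE at X = (15/49, 34/49)
X = A + t·(E−A) with t = 15/49

t = 15/49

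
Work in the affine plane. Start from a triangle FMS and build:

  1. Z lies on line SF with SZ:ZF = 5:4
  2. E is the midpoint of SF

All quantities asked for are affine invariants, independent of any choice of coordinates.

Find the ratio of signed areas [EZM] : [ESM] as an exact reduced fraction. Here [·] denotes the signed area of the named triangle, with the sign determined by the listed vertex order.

[EZM]:[ESM] = -1/9

Assign F = (0, 0), M = (1, 0), S = (0, 1) — the answer is frame-independent, so this choice is without loss of generality.
1. Z lies on line SF with SZ:ZF = 5:4 ⇒ Z = (0, 4/9)
2. E is the midpoint of SF ⇒ E = (0, 1/2)
2·[EZM] = 1/18, 2·[ESM] = -1/2
[EZM]:[ESM] = 1/18:-1/2 = -1/9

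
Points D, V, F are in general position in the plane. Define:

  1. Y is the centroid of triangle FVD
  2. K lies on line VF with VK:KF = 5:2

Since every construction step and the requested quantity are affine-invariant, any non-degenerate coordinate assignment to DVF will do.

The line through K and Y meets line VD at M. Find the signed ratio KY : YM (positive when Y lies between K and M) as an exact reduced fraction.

Work in coordinates with D = (0, 0), V = (1, 0), F = (0, 1).
1. Y is the centroid of triangle FVD ⇒ Y = (1/3, 1/3)
2. K lies on line VF with VK:KF = 5:2 ⇒ K = (2/7, 5/7)
line KY meets VD at M = (3/8, 0)
Y = K + t·(M−K) with t = 8/15, so KY:YM = 8/15:7/15

KY:YM = 8/7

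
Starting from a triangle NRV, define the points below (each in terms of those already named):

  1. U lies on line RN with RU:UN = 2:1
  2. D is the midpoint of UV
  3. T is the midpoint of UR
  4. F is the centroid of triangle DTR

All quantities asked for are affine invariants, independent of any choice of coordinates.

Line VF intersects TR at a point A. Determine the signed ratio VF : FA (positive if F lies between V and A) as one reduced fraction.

VF:FA = 5

Work in coordinates with N = (0, 0), R = (1, 0), V = (0, 1).
1. U lies on line RN with RU:UN = 2:1 ⇒ U = (1/3, 0)
2. D is the midpoint of UV ⇒ D = (1/6, 1/2)
3. T is the midpoint of UR ⇒ T = (2/3, 0)
4. F is the centroid of triangle DTR ⇒ F = (11/18, 1/6)
line VF meets TR at A = (11/15, 0)
F = V + t·(A−V) with t = 5/6, so VF:FA = 5/6:1/6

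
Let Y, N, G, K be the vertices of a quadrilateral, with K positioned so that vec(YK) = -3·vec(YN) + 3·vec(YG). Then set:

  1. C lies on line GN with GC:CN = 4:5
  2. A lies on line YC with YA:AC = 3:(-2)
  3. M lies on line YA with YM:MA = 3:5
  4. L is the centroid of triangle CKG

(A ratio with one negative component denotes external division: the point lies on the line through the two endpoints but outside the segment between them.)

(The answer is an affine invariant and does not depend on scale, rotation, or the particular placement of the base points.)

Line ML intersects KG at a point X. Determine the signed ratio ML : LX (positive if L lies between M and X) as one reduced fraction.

Work in coordinates with Y = (0, 0), N = (1, 0), G = (0, 1), K = (-3, 3).
1. C lies on line GN with GC:CN = 4:5 ⇒ C = (4/9, 5/9)
2. A lies on line YC with YA:AC = 3:(-2) ⇒ A = (4/3, 5/3)
3. M lies on line YA with YM:MA = 3:5 ⇒ M = (1/2, 5/8)
4. L is the centroid of triangle CKG ⇒ L = (-23/27, 41/27)
line ML meets KG at X = (39/5, -21/5)
L = M + t·(X−M) with t = -5/27, so ML:LX = -5/27:32/27

ML:LX = -5/32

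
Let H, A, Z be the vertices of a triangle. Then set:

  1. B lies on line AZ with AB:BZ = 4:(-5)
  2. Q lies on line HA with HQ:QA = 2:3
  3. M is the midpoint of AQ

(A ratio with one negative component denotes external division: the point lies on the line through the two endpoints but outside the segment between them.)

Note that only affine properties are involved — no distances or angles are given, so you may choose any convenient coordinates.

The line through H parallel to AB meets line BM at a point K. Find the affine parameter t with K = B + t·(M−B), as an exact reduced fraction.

t = 10/3

Set H = (0, 0), A = (1, 0), Z = (0, 1); any affine frame gives the same invariant.
1. B lies on line AZ with AB:BZ = 4:(-5) ⇒ B = (5, -4)
2. Q lies on line HA with HQ:QA = 2:3 ⇒ Q = (2/5, 0)
3. M is the midpoint of AQ ⇒ M = (7/10, 0)
through H parallel to AB: direction (4, -4); meets BM at K = (-28/3, 28/3)
K = B + t·(M−B) with t = 10/3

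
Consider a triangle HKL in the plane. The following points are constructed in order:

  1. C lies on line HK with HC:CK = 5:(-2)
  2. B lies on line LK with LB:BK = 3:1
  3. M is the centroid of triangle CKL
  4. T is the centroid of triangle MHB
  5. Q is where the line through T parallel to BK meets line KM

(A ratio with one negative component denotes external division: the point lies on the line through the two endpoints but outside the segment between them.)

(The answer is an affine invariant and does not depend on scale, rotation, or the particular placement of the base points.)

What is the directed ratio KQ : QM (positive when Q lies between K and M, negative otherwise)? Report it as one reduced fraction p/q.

Assign H = (0, 0), K = (1, 0), L = (0, 1) — the answer is frame-independent, so this choice is without loss of generality.
1. C lies on line HK with HC:CK = 5:(-2) ⇒ C = (5/3, 0)
2. B lies on line LK with LB:BK = 3:1 ⇒ B = (3/4, 1/4)
3. M is the centroid of triangle CKL ⇒ M = (8/9, 1/3)
4. T is the centroid of triangle MHB ⇒ T = (59/108, 7/36)
5. Q is where the line through T parallel to BK meets line KM ⇒ Q = (61/54, -7/18)
Q = K + t·(M−K) with t = -7/6, so KQ:QM = t:(1−t) = -7/6:13/6

KQ:QM = -7/13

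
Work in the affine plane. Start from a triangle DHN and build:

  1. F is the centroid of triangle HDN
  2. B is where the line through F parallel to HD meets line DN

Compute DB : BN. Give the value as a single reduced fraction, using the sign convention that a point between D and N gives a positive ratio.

Assign D = (0, 0), H = (1, 0), N = (0, 1) — the answer is frame-independent, so this choice is without loss of generality.
1. F is the centroid of triangle HDN ⇒ F = (1/3, 1/3)
2. B is where the line through F parallel to HD meets line DN ⇒ B = (0, 1/3)
B = D + t·(N−D) with t = 1/3, so DB:BN = t:(1−t) = 1/3:2/3

DB:BN = 1/2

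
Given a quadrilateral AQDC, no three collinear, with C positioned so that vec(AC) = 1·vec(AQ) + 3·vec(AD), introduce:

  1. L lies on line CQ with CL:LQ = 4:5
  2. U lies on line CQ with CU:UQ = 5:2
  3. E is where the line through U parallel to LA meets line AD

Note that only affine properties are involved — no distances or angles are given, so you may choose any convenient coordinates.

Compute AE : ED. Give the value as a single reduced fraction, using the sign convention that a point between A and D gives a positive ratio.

Assign A = (0, 0), Q = (1, 0), D = (0, 1), C = (1, 3) — the answer is frame-independent, so this choice is without loss of generality.
1. L lies on line CQ with CL:LQ = 4:5 ⇒ L = (1, 5/3)
2. U lies on line CQ with CU:UQ = 5:2 ⇒ U = (1, 6/7)
3. E is where the line through U parallel to LA meets line AD ⇒ E = (0, -17/21)
E = A + t·(D−A) with t = -17/21, so AE:ED = t:(1−t) = -17/21:38/21

AE:ED = -17/38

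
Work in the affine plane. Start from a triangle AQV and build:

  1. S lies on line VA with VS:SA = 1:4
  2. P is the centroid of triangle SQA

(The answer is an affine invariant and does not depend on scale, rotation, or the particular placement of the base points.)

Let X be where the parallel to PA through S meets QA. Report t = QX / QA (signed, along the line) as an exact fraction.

t = 2

Work in coordinates with A = (0, 0), Q = (1, 0), V = (0, 1).
1. S lies on line VA with VS:SA = 1:4 ⇒ S = (0, 4/5)
2. P is the centroid of triangle SQA ⇒ P = (1/3, 4/15)
through S parallel to PA: direction (-1/3, -4/15); meets QA at X = (-1, 0)
X = Q + t·(A−Q) with t = 2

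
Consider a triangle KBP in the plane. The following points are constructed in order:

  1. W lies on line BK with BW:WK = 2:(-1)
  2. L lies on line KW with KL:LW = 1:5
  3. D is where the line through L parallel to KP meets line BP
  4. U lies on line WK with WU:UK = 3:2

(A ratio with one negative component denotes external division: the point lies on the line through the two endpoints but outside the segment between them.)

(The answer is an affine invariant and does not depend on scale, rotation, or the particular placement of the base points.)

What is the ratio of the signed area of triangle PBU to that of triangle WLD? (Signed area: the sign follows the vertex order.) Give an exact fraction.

Work in coordinates with K = (0, 0), B = (1, 0), P = (0, 1).
1. W lies on line BK with BW:WK = 2:(-1) ⇒ W = (-1, 0)
2. L lies on line KW with KL:LW = 1:5 ⇒ L = (-1/6, 0)
3. D is where the line through L parallel to KP meets line BP ⇒ D = (-1/6, 7/6)
4. U lies on line WK with WU:UK = 3:2 ⇒ U = (-2/5, 0)
2·[PBU] = -7/5, 2·[WLD] = 35/36
[PBU]:[WLD] = -7/5:35/36 = -36/25

[PBU]:[WLD] = -36/25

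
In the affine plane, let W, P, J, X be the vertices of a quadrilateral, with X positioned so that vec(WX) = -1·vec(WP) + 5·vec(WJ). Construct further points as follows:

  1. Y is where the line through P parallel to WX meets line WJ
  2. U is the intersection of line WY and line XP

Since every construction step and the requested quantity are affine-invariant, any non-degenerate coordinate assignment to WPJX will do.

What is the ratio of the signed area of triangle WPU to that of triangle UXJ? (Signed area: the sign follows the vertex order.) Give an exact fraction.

[WPU]:[UXJ] = 5/3

Choose coordinates W = (0, 0), P = (1, 0), J = (0, 1), X = (-1, 5).
1. Y is where the line through P parallel to WX meets line WJ ⇒ Y = (0, 5)
2. U is the intersection of line WY and line XP ⇒ U = (0, 5/2)
2·[WPU] = 5/2, 2·[UXJ] = 3/2
[WPU]:[UXJ] = 5/2:3/2 = 5/3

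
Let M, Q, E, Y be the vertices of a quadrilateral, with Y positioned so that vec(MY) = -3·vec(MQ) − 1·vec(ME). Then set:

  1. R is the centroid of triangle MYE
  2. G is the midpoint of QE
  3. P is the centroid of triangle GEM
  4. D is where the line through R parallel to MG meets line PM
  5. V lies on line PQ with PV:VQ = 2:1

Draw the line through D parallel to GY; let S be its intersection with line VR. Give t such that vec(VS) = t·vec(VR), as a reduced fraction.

t = 5/2

Choose coordinates M = (0, 0), Q = (1, 0), E = (0, 1), Y = (-3, -1).
1. R is the centroid of triangle MYE ⇒ R = (-1, 0)
2. G is the midpoint of QE ⇒ G = (1/2, 1/2)
3. P is the centroid of triangle GEM ⇒ P = (1/6, 1/2)
4. D is where the line through R parallel to MG meets line PM ⇒ D = (1/2, 3/2)
5. V lies on line PQ with PV:VQ = 2:1 ⇒ V = (13/18, 1/6)
through D parallel to GY: direction (-7/2, -3/2); meets VR at S = (-43/12, -1/4)
S = V + t·(R−V) with t = 5/2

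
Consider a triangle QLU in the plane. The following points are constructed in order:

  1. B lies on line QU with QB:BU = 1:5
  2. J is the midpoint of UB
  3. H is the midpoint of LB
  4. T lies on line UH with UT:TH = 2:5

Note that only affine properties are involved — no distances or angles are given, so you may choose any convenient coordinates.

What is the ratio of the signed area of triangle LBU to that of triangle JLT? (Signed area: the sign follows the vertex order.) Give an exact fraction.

Assign Q = (0, 0), L = (1, 0), U = (0, 1) — the answer is frame-independent, so this choice is without loss of generality.
1. B lies on line QU with QB:BU = 1:5 ⇒ B = (0, 1/6)
2. J is the midpoint of UB ⇒ J = (0, 7/12)
3. H is the midpoint of LB ⇒ H = (1/2, 1/12)
4. T lies on line UH with UT:TH = 2:5 ⇒ T = (1/7, 31/42)
2·[LBU] = -5/6, 2·[JLT] = 5/21
[LBU]:[JLT] = -5/6:5/21 = -7/2

[LBU]:[JLT] = -7/2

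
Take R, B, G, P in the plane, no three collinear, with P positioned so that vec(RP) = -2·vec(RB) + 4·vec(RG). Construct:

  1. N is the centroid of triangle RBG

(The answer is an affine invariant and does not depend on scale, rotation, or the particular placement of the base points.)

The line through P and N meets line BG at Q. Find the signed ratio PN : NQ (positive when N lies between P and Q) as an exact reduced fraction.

PN:NQ = -4

Set R = (0, 0), B = (1, 0), G = (0, 1), P = (-2, 4); any affine frame gives the same invariant.
1. N is the centroid of triangle RBG ⇒ N = (1/3, 1/3)
line PN meets BG at Q = (-1/4, 5/4)
N = P + t·(Q−P) with t = 4/3, so PN:NQ = 4/3:-1/3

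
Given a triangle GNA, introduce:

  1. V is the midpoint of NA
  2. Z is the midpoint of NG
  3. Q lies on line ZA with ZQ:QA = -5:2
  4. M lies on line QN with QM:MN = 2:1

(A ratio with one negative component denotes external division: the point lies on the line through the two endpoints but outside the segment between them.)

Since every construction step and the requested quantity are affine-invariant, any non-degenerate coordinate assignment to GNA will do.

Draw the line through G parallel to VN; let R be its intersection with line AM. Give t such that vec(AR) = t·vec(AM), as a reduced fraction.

Choose coordinates G = (0, 0), N = (1, 0), A = (0, 1).
1. V is the midpoint of NA ⇒ V = (1/2, 1/2)
2. Z is the midpoint of NG ⇒ Z = (1/2, 0)
3. Q lies on line ZA with ZQ:QA = -5:2 ⇒ Q = (-1/3, 5/3)
4. M lies on line QN with QM:MN = 2:1 ⇒ M = (5/9, 5/9)
through G parallel to VN: direction (1/2, -1/2); meets AM at R = (-5, 5)
R = A + t·(M−A) with t = -9

t = -9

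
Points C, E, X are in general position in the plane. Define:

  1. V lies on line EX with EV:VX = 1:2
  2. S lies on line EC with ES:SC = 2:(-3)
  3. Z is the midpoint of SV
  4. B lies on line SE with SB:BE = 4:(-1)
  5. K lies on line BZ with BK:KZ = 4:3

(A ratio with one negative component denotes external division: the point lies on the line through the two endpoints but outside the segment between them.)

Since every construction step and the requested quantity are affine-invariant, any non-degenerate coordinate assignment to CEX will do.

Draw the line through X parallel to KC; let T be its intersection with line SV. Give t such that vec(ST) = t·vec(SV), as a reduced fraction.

t = 31/13

Work in coordinates with C = (0, 0), E = (1, 0), X = (0, 1).
1. V lies on line EX with EV:VX = 1:2 ⇒ V = (2/3, 1/3)
2. S lies on line EC with ES:SC = 2:(-3) ⇒ S = (3, 0)
3. Z is the midpoint of SV ⇒ Z = (11/6, 1/6)
4. B lies on line SE with SB:BE = 4:(-1) ⇒ B = (1/3, 0)
5. K lies on line BZ with BK:KZ = 4:3 ⇒ K = (25/21, 2/21)
through X parallel to KC: direction (-25/21, -2/21); meets SV at T = (-100/39, 31/39)
T = S + t·(V−S) with t = 31/13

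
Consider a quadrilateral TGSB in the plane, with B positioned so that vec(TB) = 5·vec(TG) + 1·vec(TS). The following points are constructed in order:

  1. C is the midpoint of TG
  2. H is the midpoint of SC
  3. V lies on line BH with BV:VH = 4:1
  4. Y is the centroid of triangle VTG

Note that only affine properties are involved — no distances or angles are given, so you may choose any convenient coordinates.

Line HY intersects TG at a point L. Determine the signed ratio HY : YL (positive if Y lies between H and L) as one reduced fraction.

Assign T = (0, 0), G = (1, 0), S = (0, 1), B = (5, 1) — the answer is frame-independent, so this choice is without loss of generality.
1. C is the midpoint of TG ⇒ C = (1/2, 0)
2. H is the midpoint of SC ⇒ H = (1/4, 1/2)
3. V lies on line BH with BV:VH = 4:1 ⇒ V = (6/5, 3/5)
4. Y is the centroid of triangle VTG ⇒ Y = (11/15, 1/5)
line HY meets TG at L = (19/18, 0)
Y = H + t·(L−H) with t = 3/5, so HY:YL = 3/5:2/5

HY:YL = 3/2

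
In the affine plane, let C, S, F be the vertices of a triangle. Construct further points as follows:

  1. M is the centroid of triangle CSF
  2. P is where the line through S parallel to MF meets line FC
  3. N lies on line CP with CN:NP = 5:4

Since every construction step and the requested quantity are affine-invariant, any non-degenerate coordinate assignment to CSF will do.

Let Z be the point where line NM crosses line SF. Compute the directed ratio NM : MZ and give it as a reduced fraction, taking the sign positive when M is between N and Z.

Assign C = (0, 0), S = (1, 0), F = (0, 1) — the answer is frame-independent, so this choice is without loss of generality.
1. M is the centroid of triangle CSF ⇒ M = (1/3, 1/3)
2. P is where the line through S parallel to MF meets line FC ⇒ P = (0, 2)
3. N lies on line CP with CN:NP = 5:4 ⇒ N = (0, 10/9)
line NM meets SF at Z = (1/12, 11/12)
M = N + t·(Z−N) with t = 4, so NM:MZ = 4:-3

NM:MZ = -4/3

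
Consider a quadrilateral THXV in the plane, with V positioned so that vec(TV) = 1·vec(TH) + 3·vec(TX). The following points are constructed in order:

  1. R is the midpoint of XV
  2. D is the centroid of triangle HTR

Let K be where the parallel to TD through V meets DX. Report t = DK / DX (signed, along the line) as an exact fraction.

Set T = (0, 0), H = (1, 0), X = (0, 1), V = (1, 3); any affine frame gives the same invariant.
1. R is the midpoint of XV ⇒ R = (1/2, 2)
2. D is the centroid of triangle HTR ⇒ D = (1/2, 2/3)
through V parallel to TD: direction (1/2, 2/3); meets DX at K = (-1/3, 11/9)
K = D + t·(X−D) with t = 5/3

t = 5/3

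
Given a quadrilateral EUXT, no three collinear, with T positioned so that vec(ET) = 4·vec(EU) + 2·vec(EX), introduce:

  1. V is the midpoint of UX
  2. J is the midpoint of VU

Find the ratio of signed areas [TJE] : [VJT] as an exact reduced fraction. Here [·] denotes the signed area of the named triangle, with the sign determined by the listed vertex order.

Set E = (0, 0), U = (1, 0), X = (0, 1), T = (4, 2); any affine frame gives the same invariant.
1. V is the midpoint of UX ⇒ V = (1/2, 1/2)
2. J is the midpoint of VU ⇒ J = (3/4, 1/4)
2·[TJE] = -1/2, 2·[VJT] = 5/4
[TJE]:[VJT] = -1/2:5/4 = -2/5

[TJE]:[VJT] = -2/5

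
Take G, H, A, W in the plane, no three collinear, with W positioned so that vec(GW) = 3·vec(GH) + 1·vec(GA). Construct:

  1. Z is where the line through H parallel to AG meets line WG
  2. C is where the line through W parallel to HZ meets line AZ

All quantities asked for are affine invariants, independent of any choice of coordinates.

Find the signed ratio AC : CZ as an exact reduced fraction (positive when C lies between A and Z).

AC:CZ = -3/2

Assign G = (0, 0), H = (1, 0), A = (0, 1), W = (3, 1) — the answer is frame-independent, so this choice is without loss of generality.
1. Z is where the line through H parallel to AG meets line WG ⇒ Z = (1, 1/3)
2. C is where the line through W parallel to HZ meets line AZ ⇒ C = (3, -1)
C = A + t·(Z−A) with t = 3, so AC:CZ = t:(1−t) = 3:-2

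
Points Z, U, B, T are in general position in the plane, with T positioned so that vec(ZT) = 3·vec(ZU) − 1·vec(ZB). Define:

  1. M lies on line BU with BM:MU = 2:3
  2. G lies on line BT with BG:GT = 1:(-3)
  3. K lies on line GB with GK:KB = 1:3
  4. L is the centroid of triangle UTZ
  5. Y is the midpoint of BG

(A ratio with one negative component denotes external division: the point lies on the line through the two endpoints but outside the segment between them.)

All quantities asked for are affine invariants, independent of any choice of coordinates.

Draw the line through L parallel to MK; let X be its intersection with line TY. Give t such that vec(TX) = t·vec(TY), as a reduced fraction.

t = 9/5

Set Z = (0, 0), U = (1, 0), B = (0, 1), T = (3, -1); any affine frame gives the same invariant.
1. M lies on line BU with BM:MU = 2:3 ⇒ M = (2/5, 3/5)
2. G lies on line BT with BG:GT = 1:(-3) ⇒ G = (-3/2, 2)
3. K lies on line GB with GK:KB = 1:3 ⇒ K = (-9/8, 7/4)
4. L is the centroid of triangle UTZ ⇒ L = (4/3, -1/3)
5. Y is the midpoint of BG ⇒ Y = (-3/4, 3/2)
through L parallel to MK: direction (-61/40, 23/20); meets TY at X = (-15/4, 7/2)
X = T + t·(Y−T) with t = 9/5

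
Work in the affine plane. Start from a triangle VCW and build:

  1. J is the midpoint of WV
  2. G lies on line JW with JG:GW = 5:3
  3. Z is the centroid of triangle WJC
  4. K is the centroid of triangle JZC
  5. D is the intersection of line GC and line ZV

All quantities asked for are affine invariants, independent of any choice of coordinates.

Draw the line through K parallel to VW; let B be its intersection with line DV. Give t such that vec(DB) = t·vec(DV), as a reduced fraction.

Set V = (0, 0), C = (1, 0), W = (0, 1); any affine frame gives the same invariant.
1. J is the midpoint of WV ⇒ J = (0, 1/2)
2. G lies on line JW with JG:GW = 5:3 ⇒ G = (0, 13/16)
3. Z is the centroid of triangle WJC ⇒ Z = (1/3, 1/2)
4. K is the centroid of triangle JZC ⇒ K = (4/9, 1/3)
5. D is the intersection of line GC and line ZV ⇒ D = (13/37, 39/74)
through K parallel to VW: direction (0, 1); meets DV at B = (4/9, 2/3)
B = D + t·(V−D) with t = -31/117

t = -31/117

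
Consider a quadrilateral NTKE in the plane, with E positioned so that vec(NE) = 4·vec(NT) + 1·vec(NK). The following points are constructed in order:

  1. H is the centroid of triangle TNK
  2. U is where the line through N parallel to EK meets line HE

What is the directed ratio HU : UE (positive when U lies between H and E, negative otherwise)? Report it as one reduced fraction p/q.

Choose coordinates N = (0, 0), T = (1, 0), K = (0, 1), E = (4, 1).
1. H is the centroid of triangle TNK ⇒ H = (1/3, 1/3)
2. U is where the line through N parallel to EK meets line HE ⇒ U = (-3/2, 0)
U = H + t·(E−H) with t = -1/2, so HU:UE = t:(1−t) = -1/2:3/2

HU:UE = -1/3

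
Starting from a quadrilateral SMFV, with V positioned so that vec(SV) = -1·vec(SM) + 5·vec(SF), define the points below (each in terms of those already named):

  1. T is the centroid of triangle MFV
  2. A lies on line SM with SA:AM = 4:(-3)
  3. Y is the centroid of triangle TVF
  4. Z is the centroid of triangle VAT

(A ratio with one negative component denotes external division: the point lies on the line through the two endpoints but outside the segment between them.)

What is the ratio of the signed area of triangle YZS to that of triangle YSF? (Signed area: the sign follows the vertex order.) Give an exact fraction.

Choose coordinates S = (0, 0), M = (1, 0), F = (0, 1), V = (-1, 5).
1. T is the centroid of triangle MFV ⇒ T = (0, 2)
2. A lies on line SM with SA:AM = 4:(-3) ⇒ A = (4, 0)
3. Y is the centroid of triangle TVF ⇒ Y = (-1/3, 8/3)
4. Z is the centroid of triangle VAT ⇒ Z = (1, 7/3)
2·[YZS] = -31/9, 2·[YSF] = 1/3
[YZS]:[YSF] = -31/9:1/3 = -31/3

[YZS]:[YSF] = -31/3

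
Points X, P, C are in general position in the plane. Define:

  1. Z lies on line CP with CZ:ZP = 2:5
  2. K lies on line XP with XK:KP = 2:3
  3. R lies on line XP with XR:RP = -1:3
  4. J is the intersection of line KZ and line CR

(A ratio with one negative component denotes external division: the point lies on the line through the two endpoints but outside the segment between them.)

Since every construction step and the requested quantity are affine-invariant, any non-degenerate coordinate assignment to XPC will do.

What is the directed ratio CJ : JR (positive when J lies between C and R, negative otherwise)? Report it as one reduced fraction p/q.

CJ:JR = -4/15

Set X = (0, 0), P = (1, 0), C = (0, 1); any affine frame gives the same invariant.
1. Z lies on line CP with CZ:ZP = 2:5 ⇒ Z = (2/7, 5/7)
2. K lies on line XP with XK:KP = 2:3 ⇒ K = (2/5, 0)
3. R lies on line XP with XR:RP = -1:3 ⇒ R = (-1/2, 0)
4. J is the intersection of line KZ and line CR ⇒ J = (2/11, 15/11)
J = C + t·(R−C) with t = -4/11, so CJ:JR = t:(1−t) = -4/11:15/11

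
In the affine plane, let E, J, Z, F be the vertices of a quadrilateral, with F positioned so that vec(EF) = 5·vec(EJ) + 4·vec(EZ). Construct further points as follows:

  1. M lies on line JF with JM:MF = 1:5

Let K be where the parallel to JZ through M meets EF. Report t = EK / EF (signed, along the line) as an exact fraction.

Assign E = (0, 0), J = (1, 0), Z = (0, 1), F = (5, 4) — the answer is frame-independent, so this choice is without loss of generality.
1. M lies on line JF with JM:MF = 1:5 ⇒ M = (5/3, 2/3)
through M parallel to JZ: direction (-1, 1); meets EF at K = (35/27, 28/27)
K = E + t·(F−E) with t = 7/27

t = 7/27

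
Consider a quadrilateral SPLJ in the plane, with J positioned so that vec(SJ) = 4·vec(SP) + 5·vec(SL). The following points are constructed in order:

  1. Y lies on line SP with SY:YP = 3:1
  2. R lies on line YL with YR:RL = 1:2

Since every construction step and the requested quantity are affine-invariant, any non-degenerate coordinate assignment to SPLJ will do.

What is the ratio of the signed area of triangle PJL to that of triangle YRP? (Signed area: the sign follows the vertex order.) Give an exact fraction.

Assign S = (0, 0), P = (1, 0), L = (0, 1), J = (4, 5) — the answer is frame-independent, so this choice is without loss of generality.
1. Y lies on line SP with SY:YP = 3:1 ⇒ Y = (3/4, 0)
2. R lies on line YL with YR:RL = 1:2 ⇒ R = (1/2, 1/3)
2·[PJL] = 8, 2·[YRP] = -1/12
[PJL]:[YRP] = 8:-1/12 = -96

[PJL]:[YRP] = -96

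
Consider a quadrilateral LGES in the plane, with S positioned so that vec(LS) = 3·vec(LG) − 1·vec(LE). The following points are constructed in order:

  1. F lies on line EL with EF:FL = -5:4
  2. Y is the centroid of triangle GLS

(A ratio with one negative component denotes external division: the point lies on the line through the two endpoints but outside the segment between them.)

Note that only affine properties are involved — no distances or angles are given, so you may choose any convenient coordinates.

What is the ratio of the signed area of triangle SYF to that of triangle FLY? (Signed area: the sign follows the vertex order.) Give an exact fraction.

Work in coordinates with L = (0, 0), G = (1, 0), E = (0, 1), S = (3, -1).
1. F lies on line EL with EF:FL = -5:4 ⇒ F = (0, -4)
2. Y is the centroid of triangle GLS ⇒ Y = (4/3, -1/3)
2·[SYF] = 7, 2·[FLY] = -16/3
[SYF]:[FLY] = 7:-16/3 = -21/16

[SYF]:[FLY] = -21/16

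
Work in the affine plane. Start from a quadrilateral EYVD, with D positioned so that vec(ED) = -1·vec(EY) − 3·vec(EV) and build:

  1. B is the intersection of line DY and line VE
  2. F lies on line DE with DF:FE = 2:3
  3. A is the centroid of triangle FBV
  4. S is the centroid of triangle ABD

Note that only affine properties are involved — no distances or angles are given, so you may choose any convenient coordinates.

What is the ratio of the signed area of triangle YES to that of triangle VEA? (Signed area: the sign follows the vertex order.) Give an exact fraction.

[YES]:[VEA] = -79/9

Work in coordinates with E = (0, 0), Y = (1, 0), V = (0, 1), D = (-1, -3).
1. B is the intersection of line DY and line VE ⇒ B = (0, -3/2)
2. F lies on line DE with DF:FE = 2:3 ⇒ F = (-3/5, -9/5)
3. A is the centroid of triangle FBV ⇒ A = (-1/5, -23/30)
4. S is the centroid of triangle ABD ⇒ S = (-2/5, -79/45)
2·[YES] = 79/45, 2·[VEA] = -1/5
[YES]:[VEA] = 79/45:-1/5 = -79/9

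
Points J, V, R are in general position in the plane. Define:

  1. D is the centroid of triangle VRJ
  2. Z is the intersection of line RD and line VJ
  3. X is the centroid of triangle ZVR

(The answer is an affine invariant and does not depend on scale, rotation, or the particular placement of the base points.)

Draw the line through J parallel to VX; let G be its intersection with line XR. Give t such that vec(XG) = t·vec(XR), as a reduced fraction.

Choose coordinates J = (0, 0), V = (1, 0), R = (0, 1).
1. D is the centroid of triangle VRJ ⇒ D = (1/3, 1/3)
2. Z is the intersection of line RD and line VJ ⇒ Z = (1/2, 0)
3. X is the centroid of triangle ZVR ⇒ X = (1/2, 1/3)
through J parallel to VX: direction (-1/2, 1/3); meets XR at G = (3/2, -1)
G = X + t·(R−X) with t = -2

t = -2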